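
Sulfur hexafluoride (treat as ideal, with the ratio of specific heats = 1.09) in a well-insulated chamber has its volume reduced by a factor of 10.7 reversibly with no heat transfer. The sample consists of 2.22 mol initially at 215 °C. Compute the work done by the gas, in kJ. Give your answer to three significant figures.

Adiabatic: T₁V₁^(γ−1) = T₂V₂^(γ−1) ⇒ T₂ = T₁ (V₁/V₂)^(γ−1).
T₁ = 215 °C = 488.1 K.
T₂ = 488.1 × 10.7^(0.09) = 604.2 K.
Q = 0, so ΔU = W_on_gas = nCᵥΔT with Cᵥ = R/(γ−1) = 92.38 J/(mol·K).
ΔU = 2.22 × 92.38 × (604.2 − 488.1) = 23800 J.
Work done by the gas = −ΔU = -23800 J.

W ≈ -23.8 kJ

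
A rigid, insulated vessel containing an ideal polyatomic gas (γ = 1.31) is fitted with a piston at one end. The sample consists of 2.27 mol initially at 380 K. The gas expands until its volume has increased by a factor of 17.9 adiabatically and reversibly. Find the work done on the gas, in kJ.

For a reversible adiabat TV^(γ−1) is constant, so T₂ = T₁ (V₁/V₂)^(γ−1).
T₂ = 380 × (1/17.9)^(0.31) = 155.4 K.
Q = 0, so ΔU = W_on_gas = nCᵥΔT with Cᵥ = R/(γ−1) = 26.82 J/(mol·K).
ΔU = 2.27 × 26.82 × (155.4 − 380) = -13670 J.

W ≈ -13.7 kJ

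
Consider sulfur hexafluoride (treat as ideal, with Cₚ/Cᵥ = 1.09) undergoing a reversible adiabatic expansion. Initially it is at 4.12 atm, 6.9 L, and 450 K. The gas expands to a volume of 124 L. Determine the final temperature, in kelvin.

For a reversible adiabat TV^(γ−1) is constant, so T₂ = T₁ (V₁/V₂)^(γ−1).
T₂ = 450 × (6.9/124)^(0.09) = 347 K.

T₂ ≈ 347 K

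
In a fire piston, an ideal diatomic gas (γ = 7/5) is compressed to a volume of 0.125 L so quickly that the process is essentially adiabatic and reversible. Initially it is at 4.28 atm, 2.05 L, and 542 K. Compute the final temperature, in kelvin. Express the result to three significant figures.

For a reversible adiabat TV^(γ−1) is constant, so T₂ = T₁ (V₁/V₂)^(γ−1).
T₂ = 542 × (2.05/0.125)^(2/5) = 1659 K.

T₂ ≈ 1660 K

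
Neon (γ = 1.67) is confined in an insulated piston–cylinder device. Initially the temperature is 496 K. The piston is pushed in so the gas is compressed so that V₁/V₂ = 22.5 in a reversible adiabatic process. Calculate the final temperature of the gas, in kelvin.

For a reversible adiabat TV^(γ−1) is constant, so T₂ = T₁ (V₁/V₂)^(γ−1).
T₂ = 496 × 22.5^(0.67) = 3994 K.

T₂ ≈ 3990 K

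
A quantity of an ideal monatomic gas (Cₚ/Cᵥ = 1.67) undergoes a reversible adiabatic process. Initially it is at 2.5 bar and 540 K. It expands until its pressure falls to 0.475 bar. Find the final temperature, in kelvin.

T₂ ≈ 277 K

Adiabatic: T₂/T₁ = (P₂/P₁)^((γ−1)/γ).
T₂ = 540 × (0.475/2.5)^(0.401) = 277.4 K.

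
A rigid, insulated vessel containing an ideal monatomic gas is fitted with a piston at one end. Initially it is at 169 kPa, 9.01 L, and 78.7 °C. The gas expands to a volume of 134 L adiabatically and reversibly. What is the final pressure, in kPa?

Adiabatic: P₁V₁^γ = P₂V₂^γ ⇒ P₂ = P₁ (V₁/V₂)^γ.
γ = 5/3 for a monatomic ideal gas.
P₂ = 169 × (9.01/134)^(5/3) = 1.879 kPa.

P₂ ≈ 1.88 kPa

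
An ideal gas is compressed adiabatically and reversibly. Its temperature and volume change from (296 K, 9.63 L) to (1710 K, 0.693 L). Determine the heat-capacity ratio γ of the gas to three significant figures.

TV^(γ−1) = const ⇒ γ − 1 = ln(T₂/T₁) / ln(V₁/V₂).
γ = 1 + ln(1710/296) / ln(9.63/0.693) = 1.666.

γ ≈ 1.67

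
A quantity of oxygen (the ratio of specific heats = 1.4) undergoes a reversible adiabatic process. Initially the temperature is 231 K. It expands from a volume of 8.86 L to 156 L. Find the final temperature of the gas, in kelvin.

T₂ ≈ 73.3 K

For a reversible adiabat TV^(γ−1) is constant, so T₂ = T₁ (V₁/V₂)^(γ−1).
T₂ = 231 × (8.86/156)^(0.4) = 73.34 K.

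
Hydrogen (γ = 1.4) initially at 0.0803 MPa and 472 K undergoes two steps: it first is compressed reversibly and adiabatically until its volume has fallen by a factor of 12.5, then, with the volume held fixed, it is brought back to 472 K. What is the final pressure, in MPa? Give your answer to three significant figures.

P₃ ≈ 1.00 MPa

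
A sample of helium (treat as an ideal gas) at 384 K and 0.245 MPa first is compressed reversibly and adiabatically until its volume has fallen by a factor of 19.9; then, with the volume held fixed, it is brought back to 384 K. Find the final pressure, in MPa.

For a monatomic ideal gas γ = 5/3.
Adiabatic step (PV^γ = const): P₂ = 0.245×19.9^(5/3) = 35.8 MPa; T₂ = 384×19.9^(2/3) = 2820 K.
Isochoric: P₃ = P₂(T₃/T₂) = 35.8 × (384/2820) = 4.875 MPa.

P₃ ≈ 4.88 MPa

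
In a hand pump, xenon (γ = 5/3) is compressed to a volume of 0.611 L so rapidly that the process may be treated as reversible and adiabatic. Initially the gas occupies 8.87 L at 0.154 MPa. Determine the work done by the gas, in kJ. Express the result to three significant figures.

W ≈ -10.1 kJ

P₂ = P₁(V₁/V₂)^γ = 0.154×(8.87/0.611)^(5/3) = 13.3 MPa.
For a reversible adiabat, W_by_gas = (P₁V₁ − P₂V₂)/(γ−1).
W_by = (154000×0.00887 − 1.33×10^7×0.000611) / (2/3) = -10140 J.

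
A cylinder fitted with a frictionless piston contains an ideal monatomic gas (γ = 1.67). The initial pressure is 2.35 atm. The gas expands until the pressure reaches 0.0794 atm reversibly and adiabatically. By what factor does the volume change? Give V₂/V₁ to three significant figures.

From PV^γ = const, V₂/V₁ = (P₁/P₂)^(1/γ).
V₂/V₁ = (2.35/0.0794)^(0.599) = 7.603.

V₂/V₁ ≈ 7.60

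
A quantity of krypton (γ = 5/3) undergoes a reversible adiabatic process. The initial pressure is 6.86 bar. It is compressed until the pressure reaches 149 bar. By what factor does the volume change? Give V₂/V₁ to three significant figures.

V₂/V₁ ≈ 0.158

From PV^γ = const, V₂/V₁ = (P₁/P₂)^(1/γ).
V₂/V₁ = (6.86/149)^(3/5) = 0.1577.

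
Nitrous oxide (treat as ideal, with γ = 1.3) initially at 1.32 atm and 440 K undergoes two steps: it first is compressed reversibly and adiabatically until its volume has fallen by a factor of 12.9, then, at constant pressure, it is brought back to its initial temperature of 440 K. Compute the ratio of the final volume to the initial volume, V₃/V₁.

V₃/V₁ ≈ 0.0360

Adiabatic step: V₂/V₁ = 0.07752; T₂ = T₁·12.9^(0.3) = 947.6 K.
Isobaric step: V₃/V₂ = T₃/T₂ = 440/947.6.
V₃/V₁ = (V₂/V₁)(V₃/V₂) = 0.07752 × (440/947.6) = 0.03599.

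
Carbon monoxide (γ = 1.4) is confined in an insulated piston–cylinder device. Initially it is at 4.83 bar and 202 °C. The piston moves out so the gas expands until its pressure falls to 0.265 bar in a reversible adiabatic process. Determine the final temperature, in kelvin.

Along an adiabat T P^((1−γ)/γ) is constant, so T₂ = T₁ (P₂/P₁)^((γ−1)/γ).
T₁ = 202 °C = 475.1 K.
T₂ = 475.1 × (0.265/4.83)^(0.286) = 207.3 K.

T₂ ≈ 207 K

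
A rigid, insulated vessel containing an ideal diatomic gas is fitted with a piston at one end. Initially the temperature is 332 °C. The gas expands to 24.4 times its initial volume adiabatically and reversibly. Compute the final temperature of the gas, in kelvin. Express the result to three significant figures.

T₂ ≈ 169 K

For a reversible adiabat TV^(γ−1) is constant, so T₂ = T₁ (V₁/V₂)^(γ−1).
For a diatomic ideal gas γ = 7/5, so γ−1 = 2/5.
T₁ = 332 °C = 605.1 K.
T₂ = 605.1 × (1/24.4)^(2/5) = 168.6 K.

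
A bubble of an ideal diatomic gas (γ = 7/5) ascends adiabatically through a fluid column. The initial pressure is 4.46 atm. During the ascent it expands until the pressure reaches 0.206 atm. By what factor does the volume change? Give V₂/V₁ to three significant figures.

From PV^γ = const, V₂/V₁ = (P₁/P₂)^(1/γ).
V₂/V₁ = (4.46/0.206)^(5/7) = 8.993.

V₂/V₁ ≈ 8.99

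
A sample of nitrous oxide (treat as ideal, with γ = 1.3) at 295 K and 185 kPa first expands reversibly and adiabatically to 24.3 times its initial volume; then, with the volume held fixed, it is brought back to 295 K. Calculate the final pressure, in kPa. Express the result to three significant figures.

Adiabatic step (PV^γ = const): P₂ = 185×(1/24.3)^(1.3) = 2.923 kPa; T₂ = 295×(1/24.3)^(0.3) = 113.3 K.
Isochoric: P₃ = P₂(T₃/T₂) = 2.923 × (295/113.3) = 7.613 kPa.

P₃ ≈ 7.61 kPa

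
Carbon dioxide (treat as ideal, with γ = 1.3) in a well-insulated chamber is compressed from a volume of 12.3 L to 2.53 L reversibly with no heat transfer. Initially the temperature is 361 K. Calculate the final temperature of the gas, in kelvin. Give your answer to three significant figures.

T₂ ≈ 580 K

Adiabatic: T₁V₁^(γ−1) = T₂V₂^(γ−1) ⇒ T₂ = T₁ (V₁/V₂)^(γ−1).
T₂ = 361 × (12.3/2.53)^(0.3) = 580.2 K.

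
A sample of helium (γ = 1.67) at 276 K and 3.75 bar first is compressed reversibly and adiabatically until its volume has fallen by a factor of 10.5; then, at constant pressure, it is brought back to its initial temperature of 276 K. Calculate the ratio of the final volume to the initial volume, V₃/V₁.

Adiabatic step: V₂/V₁ = 0.09524; T₂ = T₁·10.5^(0.67) = 1334 K.
Isobaric step: V₃/V₂ = T₃/T₂ = 276/1334.
V₃/V₁ = (V₂/V₁)(V₃/V₂) = 0.09524 × (276/1334) = 0.01971.

V₃/V₁ ≈ 0.0197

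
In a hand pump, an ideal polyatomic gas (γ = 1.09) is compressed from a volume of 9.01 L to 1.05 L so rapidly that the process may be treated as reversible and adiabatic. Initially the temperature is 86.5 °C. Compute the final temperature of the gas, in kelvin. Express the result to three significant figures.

Adiabatic: T₁V₁^(γ−1) = T₂V₂^(γ−1) ⇒ T₂ = T₁ (V₁/V₂)^(γ−1).
T₁ = 86.5 °C = 359.6 K.
T₂ = 359.6 × (9.01/1.05)^(0.09) = 436.4 K.

T₂ ≈ 436 K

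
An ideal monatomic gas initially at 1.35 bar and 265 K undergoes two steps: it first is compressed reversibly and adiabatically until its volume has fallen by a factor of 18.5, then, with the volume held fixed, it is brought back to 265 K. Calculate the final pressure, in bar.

P₃ ≈ 25.0 bar

For a monatomic ideal gas γ = 5/3.
Adiabatic step (PV^γ = const): P₂ = 1.35×18.5^(5/3) = 174.7 bar; T₂ = 265×18.5^(2/3) = 1854 K.
Isochoric: P₃ = P₂(T₃/T₂) = 174.7 × (265/1854) = 24.98 bar.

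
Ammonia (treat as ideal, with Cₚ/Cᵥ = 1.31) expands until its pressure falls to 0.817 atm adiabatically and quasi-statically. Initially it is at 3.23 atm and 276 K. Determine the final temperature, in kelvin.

T₂ ≈ 199 K

Adiabatic: T₂/T₁ = (P₂/P₁)^((γ−1)/γ).
T₂ = 276 × (0.817/3.23)^(0.237) = 199.4 K.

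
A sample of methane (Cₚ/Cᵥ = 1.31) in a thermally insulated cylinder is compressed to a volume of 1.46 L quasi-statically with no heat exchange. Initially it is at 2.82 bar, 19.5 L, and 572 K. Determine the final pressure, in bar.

Since PV^γ is constant along a reversible adiabat, P₂ = P₁ (V₁/V₂)^γ.
P₂ = 2.82 × (19.5/1.46)^(1.31) = 84.12 bar.

P₂ ≈ 84.1 bar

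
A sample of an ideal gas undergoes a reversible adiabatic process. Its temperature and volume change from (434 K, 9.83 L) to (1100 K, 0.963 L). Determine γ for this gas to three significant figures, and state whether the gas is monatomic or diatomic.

γ ≈ 1.40; diatomic

TV^(γ−1) = const ⇒ γ − 1 = ln(T₂/T₁) / ln(V₁/V₂).
γ = 1 + ln(1100/434) / ln(9.83/0.963) = 1.4.
γ ≈ 1.40 is close to 7/5, so the gas is diatomic.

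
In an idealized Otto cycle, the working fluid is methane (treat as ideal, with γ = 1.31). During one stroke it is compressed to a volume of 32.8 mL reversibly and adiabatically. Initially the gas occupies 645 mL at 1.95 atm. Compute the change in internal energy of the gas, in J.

ΔU ≈ 624 J

P₂ = P₁(V₁/V₂)^γ = 1.95×(645/32.8)^(1.31) = 96.55 atm.
For a reversible adiabat, W_by_gas = (P₁V₁ − P₂V₂)/(γ−1).
W_by = (197600×0.000645 − 9.783×10^6×3.28×10^-5) / (0.31) = -624 J.
Q = 0 ⇒ ΔU = −W_by = 624 J.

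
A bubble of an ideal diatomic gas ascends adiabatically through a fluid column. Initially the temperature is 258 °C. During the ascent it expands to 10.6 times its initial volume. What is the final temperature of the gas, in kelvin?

T₂ ≈ 207 K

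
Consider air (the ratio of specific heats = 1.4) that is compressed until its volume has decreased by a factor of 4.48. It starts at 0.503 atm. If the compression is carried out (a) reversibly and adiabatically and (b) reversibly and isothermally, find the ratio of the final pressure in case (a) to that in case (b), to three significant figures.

Isothermal: P_b = P₁(V₁/V₂) = 0.503×4.48.
Adiabatic: P_a = P₁(V₁/V₂)^γ = 0.503×4.48^(1.4).
P_a/P_b = (V₁/V₂)^(γ−1) = 4.48^(0.4) = 1.822.

P_adiabatic / P_isothermal ≈ 1.82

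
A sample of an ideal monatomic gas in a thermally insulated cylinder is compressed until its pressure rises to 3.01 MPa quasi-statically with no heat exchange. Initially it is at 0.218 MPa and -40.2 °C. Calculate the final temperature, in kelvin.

Adiabatic: T₂/T₁ = (P₂/P₁)^((γ−1)/γ).
For a monatomic ideal gas γ = 5/3, so (γ−1)/γ = 2/5.
T₁ = -40.2 °C = 232.9 K.
T₂ = 232.9 × (3.01/0.218)^(2/5) = 665.7 K.

T₂ ≈ 666 K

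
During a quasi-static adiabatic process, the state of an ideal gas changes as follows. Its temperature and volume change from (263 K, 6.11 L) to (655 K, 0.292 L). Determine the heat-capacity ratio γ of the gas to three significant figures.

γ ≈ 1.30

TV^(γ−1) = const ⇒ γ − 1 = ln(T₂/T₁) / ln(V₁/V₂).
γ = 1 + ln(655/263) / ln(6.11/0.292) = 1.3.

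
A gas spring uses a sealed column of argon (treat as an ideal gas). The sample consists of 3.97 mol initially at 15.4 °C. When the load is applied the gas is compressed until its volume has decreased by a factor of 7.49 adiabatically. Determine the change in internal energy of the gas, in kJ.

ΔU ≈ 40.4 kJ

Adiabatic: T₁V₁^(γ−1) = T₂V₂^(γ−1) ⇒ T₂ = T₁ (V₁/V₂)^(γ−1).
γ = 5/3 for a monatomic ideal gas, so γ−1 = 2/3.
T₁ = 15.4 °C = 288.5 K.
T₂ = 288.5 × 7.49^(2/3) = 1105 K.
Q = 0, so ΔU = W_on_gas = nCᵥΔT with Cᵥ = R/(γ−1) = 12.47 J/(mol·K).
ΔU = 3.97 × 12.47 × (1105 − 288.5) = 40400 J.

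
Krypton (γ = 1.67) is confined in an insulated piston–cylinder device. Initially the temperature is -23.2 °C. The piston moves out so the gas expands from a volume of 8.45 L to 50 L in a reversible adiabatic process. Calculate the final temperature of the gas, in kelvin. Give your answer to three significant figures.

T₂ ≈ 76.0 K

For a reversible adiabat TV^(γ−1) is constant, so T₂ = T₁ (V₁/V₂)^(γ−1).
T₁ = -23.2 °C = 249.9 K.
T₂ = 249.9 × (8.45/50)^(0.67) = 75.95 K.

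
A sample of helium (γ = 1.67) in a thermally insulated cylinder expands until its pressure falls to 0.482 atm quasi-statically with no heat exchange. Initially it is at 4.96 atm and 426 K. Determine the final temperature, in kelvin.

T₂ ≈ 167 K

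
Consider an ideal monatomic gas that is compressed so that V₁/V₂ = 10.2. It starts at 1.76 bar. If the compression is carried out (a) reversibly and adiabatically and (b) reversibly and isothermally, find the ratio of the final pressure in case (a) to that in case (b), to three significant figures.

P_adiabatic / P_isothermal ≈ 4.70

For a monatomic ideal gas γ = 5/3.
Isothermal: P_b = P₁(V₁/V₂) = 1.76×10.2.
Adiabatic: P_a = P₁(V₁/V₂)^γ = 1.76×10.2^(5/3).
P_a/P_b = (V₁/V₂)^(γ−1) = 10.2^(2/3) = 4.703.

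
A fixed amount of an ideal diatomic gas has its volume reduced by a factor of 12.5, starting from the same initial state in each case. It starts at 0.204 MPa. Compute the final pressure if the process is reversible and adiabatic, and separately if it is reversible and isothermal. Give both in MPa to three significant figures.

For a diatomic ideal gas γ = 7/5.
Isothermal: P₂ = P₁(V₁/V₂) = 0.204×12.5 = 2.55 MPa.
Adiabatic: P₂ = P₁(V₁/V₂)^γ = 0.204×12.5^(7/5) = 7.003 MPa.

adiabatic: 7.00 MPa; isothermal: 2.55 MPa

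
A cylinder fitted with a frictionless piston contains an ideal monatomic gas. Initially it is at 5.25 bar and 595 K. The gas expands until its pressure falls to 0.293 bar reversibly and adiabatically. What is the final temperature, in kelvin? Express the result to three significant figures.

T₂ ≈ 188 K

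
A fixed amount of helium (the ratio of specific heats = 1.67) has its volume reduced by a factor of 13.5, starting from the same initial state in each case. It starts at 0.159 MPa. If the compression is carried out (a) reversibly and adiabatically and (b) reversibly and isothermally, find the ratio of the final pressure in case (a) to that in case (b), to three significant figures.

P_adiabatic / P_isothermal ≈ 5.72

Isothermal: P_b = P₁(V₁/V₂) = 0.159×13.5.
Adiabatic: P_a = P₁(V₁/V₂)^γ = 0.159×13.5^(1.67).
P_a/P_b = (V₁/V₂)^(γ−1) = 13.5^(0.67) = 5.719.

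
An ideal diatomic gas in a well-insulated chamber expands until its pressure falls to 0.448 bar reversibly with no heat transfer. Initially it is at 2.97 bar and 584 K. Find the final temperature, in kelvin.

T₂ ≈ 340 K

Adiabatic: T₂/T₁ = (P₂/P₁)^((γ−1)/γ).
For a diatomic ideal gas γ = 7/5, so (γ−1)/γ = 2/7.
T₂ = 584 × (0.448/2.97)^(2/7) = 340.2 K.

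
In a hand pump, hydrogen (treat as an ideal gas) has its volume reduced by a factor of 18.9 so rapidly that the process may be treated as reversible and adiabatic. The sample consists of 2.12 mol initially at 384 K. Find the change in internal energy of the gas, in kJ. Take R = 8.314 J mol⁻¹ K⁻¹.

Adiabatic: T₁V₁^(γ−1) = T₂V₂^(γ−1) ⇒ T₂ = T₁ (V₁/V₂)^(γ−1).
γ = 7/5 for a diatomic ideal gas, so γ−1 = 2/5.
T₂ = 384 × 18.9^(2/5) = 1244 K.
Q = 0, so ΔU = W_on_gas = nCᵥΔT with Cᵥ = R/(γ−1) = 20.79 J/(mol·K).
ΔU = 2.12 × 20.79 × (1244 − 384) = 37910 J.

ΔU ≈ 37.9 kJ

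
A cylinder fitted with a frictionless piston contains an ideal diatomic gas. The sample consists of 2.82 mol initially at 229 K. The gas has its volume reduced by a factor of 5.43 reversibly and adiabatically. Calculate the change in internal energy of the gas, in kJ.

For a reversible adiabat TV^(γ−1) is constant, so T₂ = T₁ (V₁/V₂)^(γ−1).
γ = 7/5 for a diatomic ideal gas, so γ−1 = 2/5.
T₂ = 229 × 5.43^(2/5) = 450.6 K.
Q = 0, so ΔU = W_on_gas = nCᵥΔT with Cᵥ = R/(γ−1) = 20.79 J/(mol·K).
ΔU = 2.82 × 20.79 × (450.6 − 229) = 12990 J.

ΔU ≈ 13.0 kJ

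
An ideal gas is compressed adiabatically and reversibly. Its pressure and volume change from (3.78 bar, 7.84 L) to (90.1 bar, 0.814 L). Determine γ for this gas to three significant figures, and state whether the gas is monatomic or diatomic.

γ ≈ 1.40; diatomic

PV^γ = const ⇒ γ = ln(P₂/P₁) / ln(V₁/V₂).
γ = ln(90.1/3.78) / ln(7.84/0.814) = 1.4.
γ ≈ 1.40 is close to 7/5, so the gas is diatomic.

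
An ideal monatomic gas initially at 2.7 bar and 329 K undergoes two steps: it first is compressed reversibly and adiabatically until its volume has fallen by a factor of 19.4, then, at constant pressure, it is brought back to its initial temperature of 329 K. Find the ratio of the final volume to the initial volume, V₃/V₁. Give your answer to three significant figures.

V₃/V₁ ≈ 0.00714

For a monatomic ideal gas γ = 5/3.
Adiabatic step: V₂/V₁ = 0.05155; T₂ = T₁·19.4^(2/3) = 2375 K.
Isobaric step: V₃/V₂ = T₃/T₂ = 329/2375.
V₃/V₁ = (V₂/V₁)(V₃/V₂) = 0.05155 × (329/2375) = 0.007139.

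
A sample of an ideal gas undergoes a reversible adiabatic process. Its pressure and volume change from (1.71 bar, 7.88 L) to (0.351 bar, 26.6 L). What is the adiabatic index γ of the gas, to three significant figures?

γ ≈ 1.30

PV^γ = const ⇒ γ = ln(P₂/P₁) / ln(V₁/V₂).
γ = ln(0.351/1.71) / ln(7.88/26.6) = 1.302.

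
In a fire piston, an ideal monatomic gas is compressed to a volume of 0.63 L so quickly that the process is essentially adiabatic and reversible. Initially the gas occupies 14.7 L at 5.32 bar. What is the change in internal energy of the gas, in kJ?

ΔU ≈ 84.1 kJ

γ = 5/3 for a monatomic ideal gas.
P₂ = P₁(V₁/V₂)^γ = 5.32×(14.7/0.63)^(5/3) = 1014 bar.
For a reversible adiabat, W_by_gas = (P₁V₁ − P₂V₂)/(γ−1).
W_by = (532000×0.0147 − 1.014×10^8×0.00063) / (2/3) = -84060 J.
Q = 0 ⇒ ΔU = −W_by = 84060 J.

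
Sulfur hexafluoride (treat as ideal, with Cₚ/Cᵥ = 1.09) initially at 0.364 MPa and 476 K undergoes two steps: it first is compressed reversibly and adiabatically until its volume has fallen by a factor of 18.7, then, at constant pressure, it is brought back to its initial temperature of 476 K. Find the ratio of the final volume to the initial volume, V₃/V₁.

Adiabatic step: V₂/V₁ = 0.05348; T₂ = T₁·18.7^(0.09) = 619.5 K.
Isobaric step: V₃/V₂ = T₃/T₂ = 476/619.5.
V₃/V₁ = (V₂/V₁)(V₃/V₂) = 0.05348 × (476/619.5) = 0.04109.

V₃/V₁ ≈ 0.0411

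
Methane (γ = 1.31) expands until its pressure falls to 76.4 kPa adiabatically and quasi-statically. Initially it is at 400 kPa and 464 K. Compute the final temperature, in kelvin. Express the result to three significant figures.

T₂ ≈ 314 K

Adiabatic: T₂/T₁ = (P₂/P₁)^((γ−1)/γ).
T₂ = 464 × (76.4/400)^(0.237) = 313.6 K.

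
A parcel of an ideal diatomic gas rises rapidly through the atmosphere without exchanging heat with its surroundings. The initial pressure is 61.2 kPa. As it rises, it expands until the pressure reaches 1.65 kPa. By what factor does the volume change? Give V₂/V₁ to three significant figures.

V₂/V₁ ≈ 13.2

From PV^γ = const, V₂/V₁ = (P₁/P₂)^(1/γ).
For a diatomic ideal gas γ = 7/5.
V₂/V₁ = (61.2/1.65)^(5/7) = 13.21.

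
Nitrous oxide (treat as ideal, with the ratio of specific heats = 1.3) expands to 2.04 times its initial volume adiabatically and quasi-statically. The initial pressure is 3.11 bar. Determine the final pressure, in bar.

Adiabatic: P₁V₁^γ = P₂V₂^γ ⇒ P₂ = P₁ (V₁/V₂)^γ.
P₂ = 3.11 × (1/2.04)^(1.3) = 1.231 bar.

P₂ ≈ 1.23 bar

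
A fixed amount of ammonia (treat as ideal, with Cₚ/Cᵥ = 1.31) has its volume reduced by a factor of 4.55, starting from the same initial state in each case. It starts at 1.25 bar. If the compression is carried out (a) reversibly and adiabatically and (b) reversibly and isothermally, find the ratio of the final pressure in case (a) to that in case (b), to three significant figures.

P_adiabatic / P_isothermal ≈ 1.60

Isothermal: P_b = P₁(V₁/V₂) = 1.25×4.55.
Adiabatic: P_a = P₁(V₁/V₂)^γ = 1.25×4.55^(1.31).
P_a/P_b = (V₁/V₂)^(γ−1) = 4.55^(0.31) = 1.599.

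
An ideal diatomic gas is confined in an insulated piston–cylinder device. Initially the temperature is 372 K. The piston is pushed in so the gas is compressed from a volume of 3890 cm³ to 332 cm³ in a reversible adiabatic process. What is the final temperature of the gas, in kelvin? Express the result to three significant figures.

T₂ ≈ 996 K

For a reversible adiabat TV^(γ−1) is constant, so T₂ = T₁ (V₁/V₂)^(γ−1).
For a diatomic ideal gas γ = 7/5, so γ−1 = 2/5.
T₂ = 372 × (3890/332)^(2/5) = 995.6 K.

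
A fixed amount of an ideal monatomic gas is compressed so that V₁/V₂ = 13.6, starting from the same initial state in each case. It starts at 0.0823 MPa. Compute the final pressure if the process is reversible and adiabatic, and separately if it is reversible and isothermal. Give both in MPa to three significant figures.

For a monatomic ideal gas γ = 5/3.
Isothermal: P₂ = P₁(V₁/V₂) = 0.0823×13.6 = 1.119 MPa.
Adiabatic: P₂ = P₁(V₁/V₂)^γ = 0.0823×13.6^(5/3) = 6.377 MPa.

adiabatic: 6.38 MPa; isothermal: 1.12 MPa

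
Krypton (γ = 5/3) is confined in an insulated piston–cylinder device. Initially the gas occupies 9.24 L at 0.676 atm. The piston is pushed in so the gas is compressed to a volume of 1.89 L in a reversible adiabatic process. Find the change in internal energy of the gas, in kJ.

ΔU ≈ 1.79 kJ

P₂ = P₁(V₁/V₂)^γ = 0.676×(9.24/1.89)^(5/3) = 9.52 atm.
For a reversible adiabat, W_by_gas = (P₁V₁ − P₂V₂)/(γ−1).
W_by = (68500×0.00924 − 964600×0.00189) / (2/3) = -1785 J.
Q = 0 ⇒ ΔU = −W_by = 1785 J.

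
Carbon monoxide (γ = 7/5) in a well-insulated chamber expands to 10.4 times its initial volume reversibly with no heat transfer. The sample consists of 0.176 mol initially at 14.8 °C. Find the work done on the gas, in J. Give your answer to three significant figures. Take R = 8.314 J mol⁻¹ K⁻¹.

Adiabatic: T₁V₁^(γ−1) = T₂V₂^(γ−1) ⇒ T₂ = T₁ (V₁/V₂)^(γ−1).
T₁ = 14.8 °C = 287.9 K.
T₂ = 287.9 × (1/10.4)^(2/5) = 112.9 K.
Q = 0, so ΔU = W_on_gas = nCᵥΔT with Cᵥ = R/(γ−1) = 20.79 J/(mol·K).
ΔU = 0.176 × 20.79 × (112.9 − 287.9) = -640.5 J.

W ≈ -641 J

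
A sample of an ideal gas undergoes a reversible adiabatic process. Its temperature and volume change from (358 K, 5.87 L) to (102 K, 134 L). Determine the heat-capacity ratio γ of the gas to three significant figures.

γ ≈ 1.40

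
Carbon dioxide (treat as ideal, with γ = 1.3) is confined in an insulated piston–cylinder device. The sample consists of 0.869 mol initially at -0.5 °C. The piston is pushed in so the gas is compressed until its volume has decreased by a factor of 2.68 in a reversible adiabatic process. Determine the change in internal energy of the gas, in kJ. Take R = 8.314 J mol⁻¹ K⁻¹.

ΔU ≈ 2.26 kJ

For a reversible adiabat TV^(γ−1) is constant, so T₂ = T₁ (V₁/V₂)^(γ−1).
T₁ = -0.5 °C = 272.6 K.
T₂ = 272.6 × 2.68^(0.3) = 366.5 K.
Q = 0, so ΔU = W_on_gas = nCᵥΔT with Cᵥ = R/(γ−1) = 27.71 J/(mol·K).
ΔU = 0.869 × 27.71 × (366.5 − 272.6) = 2260 J.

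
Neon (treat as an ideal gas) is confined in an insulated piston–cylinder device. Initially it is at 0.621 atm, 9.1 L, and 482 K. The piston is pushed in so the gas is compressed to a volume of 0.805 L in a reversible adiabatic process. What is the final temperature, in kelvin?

T₂ ≈ 2430 K

Adiabatic: T₁V₁^(γ−1) = T₂V₂^(γ−1) ⇒ T₂ = T₁ (V₁/V₂)^(γ−1).
γ = 5/3 for a monatomic ideal gas.
T₂ = 482 × (9.1/0.805)^(2/3) = 2428 K.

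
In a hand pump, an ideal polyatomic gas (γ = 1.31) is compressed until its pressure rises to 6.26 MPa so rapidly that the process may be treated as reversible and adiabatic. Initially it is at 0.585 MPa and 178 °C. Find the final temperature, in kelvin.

Along an adiabat T P^((1−γ)/γ) is constant, so T₂ = T₁ (P₂/P₁)^((γ−1)/γ).
T₁ = 178 °C = 451.1 K.
T₂ = 451.1 × (6.26/0.585)^(0.237) = 790.5 K.

T₂ ≈ 791 K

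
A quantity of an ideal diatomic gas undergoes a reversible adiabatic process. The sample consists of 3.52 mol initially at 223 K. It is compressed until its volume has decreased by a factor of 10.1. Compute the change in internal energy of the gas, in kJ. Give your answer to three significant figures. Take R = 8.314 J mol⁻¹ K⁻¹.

ΔU ≈ 24.8 kJ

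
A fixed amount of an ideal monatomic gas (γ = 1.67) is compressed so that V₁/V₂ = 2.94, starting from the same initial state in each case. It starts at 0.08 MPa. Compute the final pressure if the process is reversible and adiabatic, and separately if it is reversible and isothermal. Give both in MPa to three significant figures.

Isothermal: P₂ = P₁(V₁/V₂) = 0.08×2.94 = 0.2352 MPa.
Adiabatic: P₂ = P₁(V₁/V₂)^γ = 0.08×2.94^(1.67) = 0.4844 MPa.

adiabatic: 0.484 MPa; isothermal: 0.235 MPa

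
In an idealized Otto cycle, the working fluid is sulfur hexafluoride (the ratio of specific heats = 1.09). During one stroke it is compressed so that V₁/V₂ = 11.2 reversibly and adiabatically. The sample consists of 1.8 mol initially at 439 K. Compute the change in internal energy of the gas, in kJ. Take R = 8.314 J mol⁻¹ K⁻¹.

Adiabatic: T₁V₁^(γ−1) = T₂V₂^(γ−1) ⇒ T₂ = T₁ (V₁/V₂)^(γ−1).
T₂ = 439 × 11.2^(0.09) = 545.6 K.
Q = 0, so ΔU = W_on_gas = nCᵥΔT with Cᵥ = R/(γ−1) = 92.38 J/(mol·K).
ΔU = 1.8 × 92.38 × (545.6 − 439) = 17730 J.

ΔU ≈ 17.7 kJ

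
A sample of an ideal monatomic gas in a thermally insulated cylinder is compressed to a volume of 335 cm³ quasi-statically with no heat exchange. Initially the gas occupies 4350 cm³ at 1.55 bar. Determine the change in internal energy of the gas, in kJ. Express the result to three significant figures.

ΔU ≈ 4.58 kJ

γ = 5/3 for a monatomic ideal gas.
P₂ = P₁(V₁/V₂)^γ = 1.55×(4350/335)^(5/3) = 111.2 bar.
For a reversible adiabat, W_by_gas = (P₁V₁ − P₂V₂)/(γ−1).
W_by = (155000×0.00435 − 1.112×10^7×0.000335) / (2/3) = -4576 J.
Q = 0 ⇒ ΔU = −W_by = 4576 J.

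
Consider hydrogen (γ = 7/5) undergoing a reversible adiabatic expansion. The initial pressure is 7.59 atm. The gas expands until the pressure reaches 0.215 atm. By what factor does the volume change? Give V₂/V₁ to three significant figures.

From PV^γ = const, V₂/V₁ = (P₁/P₂)^(1/γ).
V₂/V₁ = (7.59/0.215)^(5/7) = 12.75.

V₂/V₁ ≈ 12.8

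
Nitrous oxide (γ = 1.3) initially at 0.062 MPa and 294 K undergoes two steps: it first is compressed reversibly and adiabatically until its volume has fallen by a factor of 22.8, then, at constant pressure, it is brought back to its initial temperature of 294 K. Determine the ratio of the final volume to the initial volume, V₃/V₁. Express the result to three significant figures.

V₃/V₁ ≈ 0.0172

Adiabatic step: V₂/V₁ = 0.04386; T₂ = T₁·22.8^(0.3) = 751.2 K.
Isobaric step: V₃/V₂ = T₃/T₂ = 294/751.2.
V₃/V₁ = (V₂/V₁)(V₃/V₂) = 0.04386 × (294/751.2) = 0.01717.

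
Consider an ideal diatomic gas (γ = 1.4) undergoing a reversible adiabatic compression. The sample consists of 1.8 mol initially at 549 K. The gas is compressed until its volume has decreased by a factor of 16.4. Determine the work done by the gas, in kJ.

Adiabatic: T₁V₁^(γ−1) = T₂V₂^(γ−1) ⇒ T₂ = T₁ (V₁/V₂)^(γ−1).
T₂ = 549 × 16.4^(0.4) = 1681 K.
Q = 0, so ΔU = W_on_gas = nCᵥΔT with Cᵥ = R/(γ−1) = 20.79 J/(mol·K).
ΔU = 1.8 × 20.79 × (1681 − 549) = 42340 J.
Work done by the gas = −ΔU = -42340 J.

W ≈ -42.3 kJ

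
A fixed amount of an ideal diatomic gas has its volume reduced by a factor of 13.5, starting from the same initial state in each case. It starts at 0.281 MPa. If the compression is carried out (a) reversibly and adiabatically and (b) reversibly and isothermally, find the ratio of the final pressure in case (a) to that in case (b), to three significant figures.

For a diatomic ideal gas γ = 7/5.
Isothermal: P_b = P₁(V₁/V₂) = 0.281×13.5.
Adiabatic: P_a = P₁(V₁/V₂)^γ = 0.281×13.5^(7/5).
P_a/P_b = (V₁/V₂)^(γ−1) = 13.5^(2/5) = 2.832.

P_adiabatic / P_isothermal ≈ 2.83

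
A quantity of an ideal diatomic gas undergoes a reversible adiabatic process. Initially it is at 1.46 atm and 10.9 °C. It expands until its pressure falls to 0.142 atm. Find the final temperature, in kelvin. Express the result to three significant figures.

Along an adiabat T P^((1−γ)/γ) is constant, so T₂ = T₁ (P₂/P₁)^((γ−1)/γ).
For a diatomic ideal gas γ = 7/5, so (γ−1)/γ = 2/7.
T₁ = 10.9 °C = 284 K.
T₂ = 284 × (0.142/1.46)^(2/7) = 146 K.

T₂ ≈ 146 K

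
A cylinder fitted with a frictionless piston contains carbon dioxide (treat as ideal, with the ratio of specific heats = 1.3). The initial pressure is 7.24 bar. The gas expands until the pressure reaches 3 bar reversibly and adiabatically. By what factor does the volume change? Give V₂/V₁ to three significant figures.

V₂/V₁ ≈ 1.97

From PV^γ = const, V₂/V₁ = (P₁/P₂)^(1/γ).
V₂/V₁ = (7.24/3)^(0.769) = 1.969.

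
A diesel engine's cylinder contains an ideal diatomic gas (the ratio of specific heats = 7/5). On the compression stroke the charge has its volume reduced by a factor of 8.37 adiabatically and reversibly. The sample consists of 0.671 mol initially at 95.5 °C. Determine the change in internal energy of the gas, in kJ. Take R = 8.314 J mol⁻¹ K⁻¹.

ΔU ≈ 6.89 kJ

For a reversible adiabat TV^(γ−1) is constant, so T₂ = T₁ (V₁/V₂)^(γ−1).
T₁ = 95.5 °C = 368.6 K.
T₂ = 368.6 × 8.37^(2/5) = 862.4 K.
Q = 0, so ΔU = W_on_gas = nCᵥΔT with Cᵥ = R/(γ−1) = 20.79 J/(mol·K).
ΔU = 0.671 × 20.79 × (862.4 − 368.6) = 6886 J.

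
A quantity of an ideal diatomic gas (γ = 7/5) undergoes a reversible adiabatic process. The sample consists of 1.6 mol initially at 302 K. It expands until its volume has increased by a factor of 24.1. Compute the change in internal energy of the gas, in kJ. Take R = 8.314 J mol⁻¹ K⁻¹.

ΔU ≈ -7.23 kJ

For a reversible adiabat TV^(γ−1) is constant, so T₂ = T₁ (V₁/V₂)^(γ−1).
T₂ = 302 × (1/24.1)^(2/5) = 84.57 K.
Q = 0, so ΔU = W_on_gas = nCᵥΔT with Cᵥ = R/(γ−1) = 20.79 J/(mol·K).
ΔU = 1.6 × 20.79 × (84.57 − 302) = -7231 J.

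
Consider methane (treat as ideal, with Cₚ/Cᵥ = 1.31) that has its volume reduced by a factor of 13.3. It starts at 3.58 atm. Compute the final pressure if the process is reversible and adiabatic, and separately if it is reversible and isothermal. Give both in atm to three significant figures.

adiabatic: 106 atm; isothermal: 47.6 atm

Isothermal: P₂ = P₁(V₁/V₂) = 3.58×13.3 = 47.61 atm.
Adiabatic: P₂ = P₁(V₁/V₂)^γ = 3.58×13.3^(1.31) = 106.2 atm.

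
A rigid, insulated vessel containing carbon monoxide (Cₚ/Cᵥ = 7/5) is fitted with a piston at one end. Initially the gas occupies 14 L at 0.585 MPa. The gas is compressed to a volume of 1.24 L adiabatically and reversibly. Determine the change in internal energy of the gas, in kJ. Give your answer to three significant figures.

P₂ = P₁(V₁/V₂)^γ = 0.585×(14/1.24)^(7/5) = 17.42 MPa.
For a reversible adiabat, W_by_gas = (P₁V₁ − P₂V₂)/(γ−1).
W_by = (585000×0.014 − 1.742×10^7×0.00124) / (2/5) = -33510 J.
Q = 0 ⇒ ΔU = −W_by = 33510 J.

ΔU ≈ 33.5 kJ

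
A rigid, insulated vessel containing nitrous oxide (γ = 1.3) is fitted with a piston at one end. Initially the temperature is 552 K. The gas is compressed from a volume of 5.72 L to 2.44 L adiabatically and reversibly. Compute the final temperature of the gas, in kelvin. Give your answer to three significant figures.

For a reversible adiabat TV^(γ−1) is constant, so T₂ = T₁ (V₁/V₂)^(γ−1).
T₂ = 552 × (5.72/2.44)^(0.3) = 712.8 K.

T₂ ≈ 713 K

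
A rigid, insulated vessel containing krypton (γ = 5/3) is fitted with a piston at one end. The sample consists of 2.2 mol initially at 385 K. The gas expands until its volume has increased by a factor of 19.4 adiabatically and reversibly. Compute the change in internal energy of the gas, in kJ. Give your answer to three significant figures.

For a reversible adiabat TV^(γ−1) is constant, so T₂ = T₁ (V₁/V₂)^(γ−1).
T₂ = 385 × (1/19.4)^(2/3) = 53.32 K.
Q = 0, so ΔU = W_on_gas = nCᵥΔT with Cᵥ = R/(γ−1) = 12.47 J/(mol·K).
ΔU = 2.2 × 12.47 × (53.32 − 385) = -9100 J.

ΔU ≈ -9.10 kJ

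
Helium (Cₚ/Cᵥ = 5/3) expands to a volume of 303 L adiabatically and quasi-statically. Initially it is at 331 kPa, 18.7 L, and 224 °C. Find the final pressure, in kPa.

Adiabatic: P₁V₁^γ = P₂V₂^γ ⇒ P₂ = P₁ (V₁/V₂)^γ.
P₂ = 331 × (18.7/303)^(5/3) = 3.19 kPa.

P₂ ≈ 3.19 kPa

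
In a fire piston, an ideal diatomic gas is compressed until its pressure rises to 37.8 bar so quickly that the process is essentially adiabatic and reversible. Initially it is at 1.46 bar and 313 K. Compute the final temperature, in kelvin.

Along an adiabat T P^((1−γ)/γ) is constant, so T₂ = T₁ (P₂/P₁)^((γ−1)/γ).
For a diatomic ideal gas γ = 7/5, so (γ−1)/γ = 2/7.
T₂ = 313 × (37.8/1.46)^(2/7) = 793 K.

T₂ ≈ 793 K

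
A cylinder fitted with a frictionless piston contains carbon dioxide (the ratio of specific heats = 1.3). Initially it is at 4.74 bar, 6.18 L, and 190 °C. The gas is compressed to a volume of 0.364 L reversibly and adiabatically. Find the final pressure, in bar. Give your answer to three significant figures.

P₂ ≈ 188 bar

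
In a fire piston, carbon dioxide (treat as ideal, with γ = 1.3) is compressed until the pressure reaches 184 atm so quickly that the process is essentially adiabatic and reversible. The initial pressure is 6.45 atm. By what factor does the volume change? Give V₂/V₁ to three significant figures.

V₂/V₁ ≈ 0.0760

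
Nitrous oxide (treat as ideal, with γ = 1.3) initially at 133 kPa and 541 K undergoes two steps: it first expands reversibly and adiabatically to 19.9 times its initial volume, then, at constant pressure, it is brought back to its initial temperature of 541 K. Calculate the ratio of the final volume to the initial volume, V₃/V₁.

V₃/V₁ ≈ 48.8

Adiabatic step: V₂/V₁ = 19.9; T₂ = T₁·(1/19.9)^(0.3) = 220.6 K.
Isobaric step: V₃/V₂ = T₃/T₂ = 541/220.6.
V₃/V₁ = (V₂/V₁)(V₃/V₂) = 19.9 × (541/220.6) = 48.81.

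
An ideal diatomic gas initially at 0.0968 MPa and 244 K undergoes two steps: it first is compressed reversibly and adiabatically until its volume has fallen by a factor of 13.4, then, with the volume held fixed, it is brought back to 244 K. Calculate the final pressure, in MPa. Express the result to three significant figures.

For a diatomic ideal gas γ = 7/5.
Adiabatic step (PV^γ = const): P₂ = 0.0968×13.4^(7/5) = 3.663 MPa; T₂ = 244×13.4^(2/5) = 689 K.
Isochoric: P₃ = P₂(T₃/T₂) = 3.663 × (244/689) = 1.297 MPa.

P₃ ≈ 1.30 MPa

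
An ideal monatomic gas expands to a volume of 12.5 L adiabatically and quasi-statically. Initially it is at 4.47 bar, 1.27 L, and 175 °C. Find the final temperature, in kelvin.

T₂ ≈ 97.6 K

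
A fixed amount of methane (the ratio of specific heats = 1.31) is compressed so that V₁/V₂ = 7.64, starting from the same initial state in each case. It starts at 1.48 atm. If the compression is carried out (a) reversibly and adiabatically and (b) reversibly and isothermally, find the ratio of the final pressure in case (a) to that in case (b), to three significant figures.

P_adiabatic / P_isothermal ≈ 1.88

Isothermal: P_b = P₁(V₁/V₂) = 1.48×7.64.
Adiabatic: P_a = P₁(V₁/V₂)^γ = 1.48×7.64^(1.31).
P_a/P_b = (V₁/V₂)^(γ−1) = 7.64^(0.31) = 1.878.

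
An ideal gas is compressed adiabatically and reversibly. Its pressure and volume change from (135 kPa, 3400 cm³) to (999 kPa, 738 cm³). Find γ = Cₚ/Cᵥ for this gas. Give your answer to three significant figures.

γ ≈ 1.31

PV^γ = const ⇒ γ = ln(P₂/P₁) / ln(V₁/V₂).
γ = ln(999/135) / ln(3400/738) = 1.31.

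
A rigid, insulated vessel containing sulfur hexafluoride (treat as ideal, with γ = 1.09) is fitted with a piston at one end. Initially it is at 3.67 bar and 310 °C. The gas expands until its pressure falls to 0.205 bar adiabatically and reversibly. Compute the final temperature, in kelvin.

Along an adiabat T P^((1−γ)/γ) is constant, so T₂ = T₁ (P₂/P₁)^((γ−1)/γ).
T₁ = 310 °C = 583.1 K.
T₂ = 583.1 × (0.205/3.67)^(0.0826) = 459.5 K.

T₂ ≈ 460 K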